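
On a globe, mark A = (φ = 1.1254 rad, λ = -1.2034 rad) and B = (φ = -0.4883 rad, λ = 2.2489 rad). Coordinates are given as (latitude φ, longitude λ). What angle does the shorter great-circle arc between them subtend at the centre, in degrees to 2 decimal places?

In radians: φ₁ = 1.1254, φ₂ = -0.4883, Δλ = -162.198° = -2.8309 rad.
Haversine: a = sin²(Δφ/2) + cos φ₁ cos φ₂ sin²(Δλ/2) = 0.5214 + (0.4308)(0.8831)(0.9761) = 0.89280.
Central angle c = 2·arcsin(√a) = 2.47447 rad.
So the angular separation is 141.78°.

141.78°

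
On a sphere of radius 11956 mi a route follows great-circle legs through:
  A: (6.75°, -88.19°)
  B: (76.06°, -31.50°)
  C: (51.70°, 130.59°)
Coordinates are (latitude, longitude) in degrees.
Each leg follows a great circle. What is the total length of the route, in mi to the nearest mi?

Leg A→B: central angle 1.3228 rad, distance 15815.5 mi.
Leg B→C: central angle 0.9026 rad, distance 10791.2 mi.
Total: 15815.5 + 10791.2 ≈ 26607 mi.

26607 mi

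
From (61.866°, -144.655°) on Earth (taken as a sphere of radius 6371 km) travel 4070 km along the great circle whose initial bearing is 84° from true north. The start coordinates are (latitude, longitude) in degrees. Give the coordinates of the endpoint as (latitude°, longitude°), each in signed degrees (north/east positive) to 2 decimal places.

47.50°, -83.28°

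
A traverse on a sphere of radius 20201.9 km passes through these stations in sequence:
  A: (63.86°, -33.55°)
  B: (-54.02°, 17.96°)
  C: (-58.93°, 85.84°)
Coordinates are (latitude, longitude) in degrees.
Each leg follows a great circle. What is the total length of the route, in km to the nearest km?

Leg A→B: central angle 2.1717 rad, distance 43871.8 km.
Leg B→C: central angle 0.6312 rad, distance 12752.2 km.
Total: 43871.8 + 12752.2 ≈ 56624 km.

56624 km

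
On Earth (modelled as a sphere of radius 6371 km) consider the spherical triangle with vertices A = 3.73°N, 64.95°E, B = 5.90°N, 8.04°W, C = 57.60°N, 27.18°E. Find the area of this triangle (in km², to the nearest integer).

25549811 km²

Side lengths (central angles): a = 1.0214, b = 1.0729, c = 1.2692 rad; semiperimeter s = 1.6817.
By l'Huilier's theorem, tan(E/4) = √[tan(s/2) tan((s−a)/2) tan((s−b)/2) tan((s−c)/2)], giving spherical excess E = 0.6295 rad.
Area = E·R² = 0.6295 × (6371)² ≈ 25549811 km².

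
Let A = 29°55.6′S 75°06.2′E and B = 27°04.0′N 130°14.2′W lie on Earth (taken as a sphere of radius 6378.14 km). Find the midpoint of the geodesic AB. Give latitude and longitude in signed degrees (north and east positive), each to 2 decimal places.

The central angle between A and B is δ = 2.7505 rad.
With f = 0.5, the slerp weights are sin((1−f)δ)/sin δ = 2.5734 and sin(fδ)/sin δ = 2.5734.
Weighted sum of the unit vectors: (2.5734)·(0.2228,0.8375,-0.4989) + (2.5734)·(-0.5752,-0.6798,0.4550) = (-0.9069, 0.4060, -0.1129).
Converting back: φ = atan2(z, √(x²+y²)) = -6.48°, λ = atan2(y, x) = 155.88°.

-6.48°, 155.88°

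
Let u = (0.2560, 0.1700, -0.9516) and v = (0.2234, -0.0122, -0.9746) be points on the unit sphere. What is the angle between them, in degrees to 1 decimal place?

u·v = 0.9825; |u| = 1.0000, |v| = 1.0000.
cos θ = (u·v)/(|u||v|) = 0.9826, so θ = 10.7°.

10.7°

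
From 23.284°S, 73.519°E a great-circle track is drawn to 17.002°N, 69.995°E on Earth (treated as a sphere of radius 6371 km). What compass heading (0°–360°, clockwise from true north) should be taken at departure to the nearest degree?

355°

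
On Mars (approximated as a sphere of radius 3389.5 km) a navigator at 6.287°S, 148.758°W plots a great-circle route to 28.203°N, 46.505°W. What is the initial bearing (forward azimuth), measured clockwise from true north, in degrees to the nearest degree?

62°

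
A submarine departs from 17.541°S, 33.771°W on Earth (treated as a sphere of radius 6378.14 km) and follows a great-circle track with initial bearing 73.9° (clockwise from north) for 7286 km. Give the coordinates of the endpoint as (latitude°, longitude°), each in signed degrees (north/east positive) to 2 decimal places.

6.62°, 27.85°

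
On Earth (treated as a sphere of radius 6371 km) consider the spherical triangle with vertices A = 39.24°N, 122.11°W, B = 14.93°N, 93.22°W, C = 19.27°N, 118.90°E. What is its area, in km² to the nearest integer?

Side lengths (central angles): a = 2.3288, b = 1.7169, c = 0.6125 rad; semiperimeter s = 2.3291.
By l'Huilier's theorem, tan(E/4) = √[tan(s/2) tan((s−a)/2) tan((s−b)/2) tan((s−c)/2)], giving spherical excess E = 0.0461 rad.
Area = E·R² = 0.0461 × (6371)² ≈ 1869478 km².

1869478 km²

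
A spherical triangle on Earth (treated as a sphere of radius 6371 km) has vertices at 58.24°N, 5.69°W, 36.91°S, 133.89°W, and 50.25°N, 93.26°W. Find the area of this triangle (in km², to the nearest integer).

Side lengths (central angles): a = 1.6446, b = 0.8393, c = 2.4511 rad; semiperimeter s = 2.4675.
By l'Huilier's theorem, tan(E/4) = √[tan(s/2) tan((s−a)/2) tan((s−b)/2) tan((s−c)/2)], giving spherical excess E = 0.4146 rad.
Area = E·R² = 0.4146 × (6371)² ≈ 16827323 km².

16827323 km²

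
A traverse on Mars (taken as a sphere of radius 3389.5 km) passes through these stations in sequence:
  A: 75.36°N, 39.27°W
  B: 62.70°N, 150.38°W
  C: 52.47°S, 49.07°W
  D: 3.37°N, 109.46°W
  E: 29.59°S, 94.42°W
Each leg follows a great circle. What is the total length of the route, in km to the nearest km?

Leg A→B: central angle 0.6128 rad, distance 2077.2 km.
Leg B→C: central angle 2.4333 rad, distance 8247.8 km.
Leg C→D: central angle 1.3141 rad, distance 4454.3 km.
Leg D→E: central angle 0.6278 rad, distance 2128.0 km.
Total: 2077.2 + 8247.8 + 4454.3 + 2128.0 ≈ 16907 km.

16907 km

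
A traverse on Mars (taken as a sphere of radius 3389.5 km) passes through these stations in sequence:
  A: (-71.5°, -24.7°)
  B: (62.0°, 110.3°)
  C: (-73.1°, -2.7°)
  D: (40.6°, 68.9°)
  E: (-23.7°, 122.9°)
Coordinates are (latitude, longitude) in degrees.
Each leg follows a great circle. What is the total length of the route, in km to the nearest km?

30734 km

Leg A→B: central angle 2.8013 rad, distance 9495.0 km.
Leg B→C: central angle 2.6863 rad, distance 9105.3 km.
Leg C→D: central angle 2.1568 rad, distance 7310.3 km.
Leg D→E: central angle 1.4232 rad, distance 4823.9 km.
Total: 9495.0 + 9105.3 + 7310.3 + 4823.9 ≈ 30734 km.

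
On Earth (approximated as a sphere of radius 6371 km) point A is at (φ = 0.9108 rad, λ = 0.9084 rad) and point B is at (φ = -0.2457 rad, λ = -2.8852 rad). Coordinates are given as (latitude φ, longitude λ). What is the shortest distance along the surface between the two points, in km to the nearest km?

14641 km

With latitudes φ₁ = 52.185°, φ₂ = -14.078° and longitude difference Δλ = 142.643°:
cos c = sin φ₁ sin φ₂ + cos φ₁ cos φ₂ cos Δλ = (0.7900)(-0.2432) + (0.6131)(0.9700)(-0.7949) = -0.66486,
so c = arccos(-0.66486) = 2.29811 rad.
Distance = R·c = 6371 × 2.2981 ≈ 14641 km.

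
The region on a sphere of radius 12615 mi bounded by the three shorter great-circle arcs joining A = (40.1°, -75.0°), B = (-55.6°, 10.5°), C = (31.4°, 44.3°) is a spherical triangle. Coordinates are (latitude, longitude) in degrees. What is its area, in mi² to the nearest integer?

Side lengths (central angles): a = 1.6000, b = 1.5547, c = 2.0916 rad; semiperimeter s = 2.6231.
By l'Huilier's theorem, tan(E/4) = √[tan(s/2) tan((s−a)/2) tan((s−b)/2) tan((s−c)/2)], giving spherical excess E = 2.1140 rad.
Area = E·R² = 2.1140 × (12615)² ≈ 336413896 mi².

336413896 mi²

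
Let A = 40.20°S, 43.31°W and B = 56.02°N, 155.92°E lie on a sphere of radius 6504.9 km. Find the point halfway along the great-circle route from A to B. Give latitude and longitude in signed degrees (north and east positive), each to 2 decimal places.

Central angle δ = 2.7885 rad. Interpolating on the sphere with fraction f = 0.5:
P = [sin((1−f)δ)·A + sin(fδ)·B] / sin δ = 2.8468·A + 2.8468·B in Cartesian coordinates,
giving P = (0.1296, -0.8423, 0.5232), i.e. latitude 31.55°, longitude -81.26°.

31.55°, -81.26°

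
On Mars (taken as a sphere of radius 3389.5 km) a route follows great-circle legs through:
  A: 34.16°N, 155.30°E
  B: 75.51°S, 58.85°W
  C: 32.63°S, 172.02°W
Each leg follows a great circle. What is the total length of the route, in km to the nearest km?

Leg A→B: central angle 2.3674 rad, distance 8024.3 km.
Leg B→C: central angle 1.1161 rad, distance 3783.2 km.
Total: 8024.3 + 3783.2 ≈ 11807 km.

11807 km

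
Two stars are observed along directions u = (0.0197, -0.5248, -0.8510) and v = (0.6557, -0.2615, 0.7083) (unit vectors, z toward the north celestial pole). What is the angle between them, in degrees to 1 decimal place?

116.9°

u·v = -0.4526; |u| = 1.0000, |v| = 1.0000.
cos θ = (u·v)/(|u||v|) = -0.4526, so θ = 116.9°.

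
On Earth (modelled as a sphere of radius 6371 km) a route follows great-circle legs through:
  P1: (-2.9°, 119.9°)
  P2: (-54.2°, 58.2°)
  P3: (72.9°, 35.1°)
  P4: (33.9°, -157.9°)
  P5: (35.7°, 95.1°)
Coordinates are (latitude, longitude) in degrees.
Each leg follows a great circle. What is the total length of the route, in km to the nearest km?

Leg P1→P2: central angle 1.2472 rad, distance 7945.8 km.
Leg P2→P3: central angle 2.2357 rad, distance 14243.8 km.
Leg P3→P4: central angle 1.2710 rad, distance 8097.8 km.
Leg P4→P5: central angle 1.4420 rad, distance 9187.3 km.
Total: 7945.8 + 14243.8 + 8097.8 + 9187.3 ≈ 39475 km.

39475 km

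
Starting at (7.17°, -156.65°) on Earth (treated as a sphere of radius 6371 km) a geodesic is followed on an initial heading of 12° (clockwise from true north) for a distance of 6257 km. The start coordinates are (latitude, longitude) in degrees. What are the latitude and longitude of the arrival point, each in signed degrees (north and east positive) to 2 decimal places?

61.22°, -135.60°

Angular distance δ = d/R = 6257/6371 = 0.98211 rad; initial bearing θ = 0.2094 rad.
sin φ₂ = sin φ₁ cos δ + cos φ₁ sin δ cos θ = (0.1248)(0.5553) + (0.9922)(0.8317)(0.9781) = 0.8764, so φ₂ = 61.22°.
Δλ = atan2(sin θ sin δ cos φ₁, cos δ − sin φ₁ sin φ₂) = atan2(0.1716, 0.4459) = 21.045°.
λ₂ = -156.650° + 21.045° = -135.60°.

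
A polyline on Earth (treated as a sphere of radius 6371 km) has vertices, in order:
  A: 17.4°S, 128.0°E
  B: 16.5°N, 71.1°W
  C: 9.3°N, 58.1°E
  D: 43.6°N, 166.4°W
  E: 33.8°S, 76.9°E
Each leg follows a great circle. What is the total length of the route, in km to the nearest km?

Leg A→B: central angle 2.8225 rad, distance 17981.9 km.
Leg B→C: central angle 2.1557 rad, distance 13734.1 km.
Leg C→D: central angle 1.9804 rad, distance 12617.4 km.
Leg D→E: central angle 2.2837 rad, distance 14549.4 km.
Total: 17981.9 + 13734.1 + 12617.4 + 14549.4 ≈ 58883 km.

58883 km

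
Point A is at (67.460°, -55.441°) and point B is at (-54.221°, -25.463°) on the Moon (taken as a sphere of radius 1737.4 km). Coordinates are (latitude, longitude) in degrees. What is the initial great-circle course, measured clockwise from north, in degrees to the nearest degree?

159°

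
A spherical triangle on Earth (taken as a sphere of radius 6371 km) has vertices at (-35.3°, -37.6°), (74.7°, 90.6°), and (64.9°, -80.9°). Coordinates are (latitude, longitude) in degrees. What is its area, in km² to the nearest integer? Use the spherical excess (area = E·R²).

36937937 km²

Side lengths (central angles): a = 0.7032, b = 1.8456, c = 2.3331 rad; semiperimeter s = 2.4409.
By l'Huilier's theorem, tan(E/4) = √[tan(s/2) tan((s−a)/2) tan((s−b)/2) tan((s−c)/2)], giving spherical excess E = 0.9100 rad.
Area = E·R² = 0.9100 × (6371)² ≈ 36937937 km².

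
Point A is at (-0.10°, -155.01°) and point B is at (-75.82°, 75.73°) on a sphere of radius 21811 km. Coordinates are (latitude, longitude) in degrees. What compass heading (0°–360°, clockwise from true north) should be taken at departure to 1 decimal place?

191.1°

With φ₁ = -0.0017, φ₂ = -1.3233, Δλ = -2.2560 rad, the forward-azimuth formula gives
θ = atan2( sin Δλ cos φ₂ , cos φ₁ sin φ₂ − sin φ₁ cos φ₂ cos Δλ ) = atan2(-0.1897, -0.9698) = -168.93°.
Adding 360° brings this into [0°, 360°): 191.1°.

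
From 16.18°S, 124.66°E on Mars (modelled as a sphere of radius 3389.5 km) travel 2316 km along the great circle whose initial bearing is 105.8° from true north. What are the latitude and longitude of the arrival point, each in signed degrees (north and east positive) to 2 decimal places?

-22.41°, 165.74°

Angular distance δ = d/R = 2316/3389.5 = 0.68329 rad; initial bearing θ = 1.8466 rad.
sin φ₂ = sin φ₁ cos δ + cos φ₁ sin δ cos θ = (-0.2787)(0.7755) + (0.9604)(0.6313)(-0.2723) = -0.3812, so φ₂ = -22.41°.
Δλ = atan2(sin θ sin δ cos φ₁, cos δ − sin φ₁ sin φ₂) = atan2(0.5834, 0.6693) = 41.080°.
λ₂ = 124.660° + 41.080° = 165.74°.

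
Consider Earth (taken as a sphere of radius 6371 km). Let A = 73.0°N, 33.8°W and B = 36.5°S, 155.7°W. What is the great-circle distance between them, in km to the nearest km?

14886 km

With latitudes φ₁ = 73.000°, φ₂ = -36.500° and longitude difference Δλ = -121.900°:
Haversine: a = sin²(Δφ/2) + cos φ₁ cos φ₂ sin²(Δλ/2) = 0.6669 + (0.2924)(0.8039)(0.7642) = 0.84651.
Central angle c = 2·arcsin(√a) = 2.33648 rad.
Distance = R·c = 6371 × 2.3365 ≈ 14886 km.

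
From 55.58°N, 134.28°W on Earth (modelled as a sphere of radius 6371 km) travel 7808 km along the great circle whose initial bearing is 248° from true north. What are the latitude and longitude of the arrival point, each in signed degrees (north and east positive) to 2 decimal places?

Angular distance δ = d/R = 7808/6371 = 1.22555 rad; initial bearing θ = 4.3284 rad.
sin φ₂ = sin φ₁ cos δ + cos φ₁ sin δ cos θ = (0.8249)(0.3384) + (0.5653)(0.9410)(-0.3746) = 0.0799, so φ₂ = 4.58°.
Δλ = atan2(sin θ sin δ cos φ₁, cos δ − sin φ₁ sin φ₂) = atan2(-0.4932, 0.2725) = -61.077°.
λ₂ = -134.280° − 61.077° = -195.36° → 164.64° after wrapping to (−180°, 180°].

4.58°, 164.64°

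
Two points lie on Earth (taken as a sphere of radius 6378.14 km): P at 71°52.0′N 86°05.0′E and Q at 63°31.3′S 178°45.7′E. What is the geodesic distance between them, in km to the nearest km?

In radians: φ₁ = 1.2543, φ₂ = -1.1087, Δλ = 92.678° = 1.6175 rad.
Haversine: a = sin²(Δφ/2) + cos φ₁ cos φ₂ sin²(Δλ/2) = 0.8559 + (0.3112)(0.4459)(0.5234) = 0.92857.
Central angle c = 2·arcsin(√a) = 2.60047 rad.
Distance = R·c = 6378.14 × 2.6005 ≈ 16586 km.

16586 km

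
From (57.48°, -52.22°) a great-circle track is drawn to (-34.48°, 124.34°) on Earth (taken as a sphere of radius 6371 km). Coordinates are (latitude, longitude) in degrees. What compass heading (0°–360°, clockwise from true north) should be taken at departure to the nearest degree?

7°

With φ₁ = 1.0032, φ₂ = -0.6018, Δλ = 3.0816 rad, the forward-azimuth formula gives
θ = atan2( sin Δλ cos φ₂ , cos φ₁ sin φ₂ − sin φ₁ cos φ₂ cos Δλ ) = atan2(0.0495, 0.3895) = 7.24°.
So the initial bearing is 7°.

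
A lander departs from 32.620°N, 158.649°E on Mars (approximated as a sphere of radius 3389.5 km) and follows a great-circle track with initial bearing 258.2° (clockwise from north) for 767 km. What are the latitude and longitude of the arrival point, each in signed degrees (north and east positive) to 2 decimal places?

29.12°, 144.09°

Angular distance δ = d/R = 767/3389.5 = 0.22629 rad; initial bearing θ = 4.5064 rad.
sin φ₂ = sin φ₁ cos δ + cos φ₁ sin δ cos θ = (0.5391)(0.9745) + (0.8423)(0.2244)(-0.2045) = 0.4867, so φ₂ = 29.12°.
Δλ = atan2(sin θ sin δ cos φ₁, cos δ − sin φ₁ sin φ₂) = atan2(-0.1850, 0.7122) = -14.560°.
λ₂ = 158.649° − 14.560° = 144.09°.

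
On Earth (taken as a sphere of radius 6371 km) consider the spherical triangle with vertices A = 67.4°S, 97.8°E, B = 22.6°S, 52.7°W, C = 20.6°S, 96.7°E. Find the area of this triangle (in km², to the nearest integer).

24372221 km²

Side lengths (central angles): a = 2.2251, b = 0.8169, c = 1.5248 rad; semiperimeter s = 2.2834.
By l'Huilier's theorem, tan(E/4) = √[tan(s/2) tan((s−a)/2) tan((s−b)/2) tan((s−c)/2)], giving spherical excess E = 0.6005 rad.
Area = E·R² = 0.6005 × (6371)² ≈ 24372221 km².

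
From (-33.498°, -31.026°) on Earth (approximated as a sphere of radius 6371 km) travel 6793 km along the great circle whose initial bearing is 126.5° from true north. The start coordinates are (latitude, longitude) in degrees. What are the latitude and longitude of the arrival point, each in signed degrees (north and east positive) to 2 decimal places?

Angular distance δ = d/R = 6793/6371 = 1.06624 rad; initial bearing θ = 2.2078 rad.
sin φ₂ = sin φ₁ cos δ + cos φ₁ sin δ cos θ = (-0.5519)(0.4834) + (0.8339)(0.8754)(-0.5948) = -0.7010, so φ₂ = -44.51°.
Δλ = atan2(sin θ sin δ cos φ₁, cos δ − sin φ₁ sin φ₂) = atan2(0.5868, 0.0965) = 80.659°.
λ₂ = -31.026° + 80.659° = 49.63°.

-44.51°, 49.63°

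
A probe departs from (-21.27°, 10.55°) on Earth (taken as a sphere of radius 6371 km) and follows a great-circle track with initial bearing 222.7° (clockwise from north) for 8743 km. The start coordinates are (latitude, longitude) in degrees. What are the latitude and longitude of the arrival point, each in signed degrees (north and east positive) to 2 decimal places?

-47.98°, -86.11°

Angular distance δ = d/R = 8743/6371 = 1.37231 rad; initial bearing θ = 3.8868 rad.
sin φ₂ = sin φ₁ cos δ + cos φ₁ sin δ cos θ = (-0.3628)(0.1972) + (0.9319)(0.9804)(-0.7349) = -0.7429, so φ₂ = -47.98°.
Δλ = atan2(sin θ sin δ cos φ₁, cos δ − sin φ₁ sin φ₂) = atan2(-0.6196, -0.0723) = -96.659°.
λ₂ = 10.550° − 96.659° = -86.11°.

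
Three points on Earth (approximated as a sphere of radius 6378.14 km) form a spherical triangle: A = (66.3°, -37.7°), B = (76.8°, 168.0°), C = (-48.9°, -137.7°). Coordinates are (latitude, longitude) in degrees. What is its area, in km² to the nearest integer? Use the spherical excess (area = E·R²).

60748606 km²

Side lengths (central angles): a = 2.2732, b = 2.3978, c = 0.6287 rad; semiperimeter s = 2.6499.
By l'Huilier's theorem, tan(E/4) = √[tan(s/2) tan((s−a)/2) tan((s−b)/2) tan((s−c)/2)], giving spherical excess E = 1.4933 rad.
Area = E·R² = 1.4933 × (6378.14)² ≈ 60748606 km².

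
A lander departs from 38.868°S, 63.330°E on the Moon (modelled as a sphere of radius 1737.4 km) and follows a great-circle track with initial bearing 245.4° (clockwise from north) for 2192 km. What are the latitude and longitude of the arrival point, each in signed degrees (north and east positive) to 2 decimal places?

-29.98°, -27.46°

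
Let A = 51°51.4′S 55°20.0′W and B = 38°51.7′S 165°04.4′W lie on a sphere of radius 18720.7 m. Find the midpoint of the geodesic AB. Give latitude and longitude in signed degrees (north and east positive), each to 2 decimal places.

The central angle between A and B is δ = 1.2334 rad.
With f = 0.5, the slerp weights are sin((1−f)δ)/sin δ = 0.6129 and sin(fδ)/sin δ = 0.6129.
Weighted sum of the unit vectors: (0.6129)·(0.3513,-0.5080,-0.7865) + (0.6129)·(-0.7524,-0.2006,-0.6274) = (-0.2458, -0.4343, -0.8666).
Converting back: φ = atan2(z, √(x²+y²)) = -60.06°, λ = atan2(y, x) = -119.51°.

-60.06°, -119.51°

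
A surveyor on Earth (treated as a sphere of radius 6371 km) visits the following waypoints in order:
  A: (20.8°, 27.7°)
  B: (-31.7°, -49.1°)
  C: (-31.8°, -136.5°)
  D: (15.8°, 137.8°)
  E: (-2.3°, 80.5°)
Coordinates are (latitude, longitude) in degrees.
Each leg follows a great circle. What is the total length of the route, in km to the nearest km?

35181 km

Leg A→B: central angle 1.5758 rad, distance 10039.3 km.
Leg B→C: central angle 1.2559 rad, distance 8001.4 km.
Leg C→D: central angle 1.6531 rad, distance 10531.6 km.
Leg D→E: central angle 1.0374 rad, distance 6609.1 km.
Total: 10039.3 + 8001.4 + 10531.6 + 6609.1 ≈ 35181 km.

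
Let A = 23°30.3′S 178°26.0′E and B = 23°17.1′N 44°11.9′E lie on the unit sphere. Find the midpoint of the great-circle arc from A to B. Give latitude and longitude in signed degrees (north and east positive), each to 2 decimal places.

Central angle δ = 2.4117 rad. Interpolating on the sphere with fraction f = 0.5:
P = [sin((1−f)δ)·A + sin(fδ)·B] / sin δ = 1.4010·A + 1.4010·B in Cartesian coordinates,
giving P = (-0.3617, 0.9323, -0.0049), i.e. latitude -0.28°, longitude 111.20°.

-0.28°, 111.20°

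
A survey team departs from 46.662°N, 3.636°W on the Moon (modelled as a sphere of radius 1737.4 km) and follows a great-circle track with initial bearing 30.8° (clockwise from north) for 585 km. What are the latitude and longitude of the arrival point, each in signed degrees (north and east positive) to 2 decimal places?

61.79°, 17.34°

Angular distance δ = d/R = 585/1737.4 = 0.33671 rad; initial bearing θ = 0.5376 rad.
sin φ₂ = sin φ₁ cos δ + cos φ₁ sin δ cos θ = (0.7273)(0.9438) + (0.6863)(0.3304)(0.8590) = 0.8812, so φ₂ = 61.79°.
Δλ = atan2(sin θ sin δ cos φ₁, cos δ − sin φ₁ sin φ₂) = atan2(0.1161, 0.3029) = 20.972°.
λ₂ = -3.636° + 20.972° = 17.34°.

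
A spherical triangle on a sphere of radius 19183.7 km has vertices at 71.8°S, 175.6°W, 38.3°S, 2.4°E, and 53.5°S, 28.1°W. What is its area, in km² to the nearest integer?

Side lengths (central angles): a = 0.4501, b = 0.9186, c = 1.2198 rad; semiperimeter s = 1.2942.
By l'Huilier's theorem, tan(E/4) = √[tan(s/2) tan((s−a)/2) tan((s−b)/2) tan((s−c)/2)], giving spherical excess E = 0.1958 rad.
Area = E·R² = 0.1958 × (19183.7)² ≈ 72065457 km².

72065457 km²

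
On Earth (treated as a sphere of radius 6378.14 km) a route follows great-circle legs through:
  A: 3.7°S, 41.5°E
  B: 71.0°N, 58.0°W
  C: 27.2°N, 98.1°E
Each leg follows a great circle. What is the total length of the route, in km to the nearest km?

Leg A→B: central angle 1.6857 rad, distance 10751.6 km.
Leg B→C: central angle 1.4025 rad, distance 8945.6 km.
Total: 10751.6 + 8945.6 ≈ 19697 km.

19697 km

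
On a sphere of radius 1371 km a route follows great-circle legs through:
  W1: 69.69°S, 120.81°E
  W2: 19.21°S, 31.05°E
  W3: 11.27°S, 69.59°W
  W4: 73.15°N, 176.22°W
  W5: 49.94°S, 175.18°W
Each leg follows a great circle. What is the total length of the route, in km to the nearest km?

9493 km

Leg W1→W2: central angle 1.2557 rad, distance 1721.5 km.
Leg W2→W3: central angle 1.6777 rad, distance 2300.1 km.
Leg W3→W4: central angle 1.8425 rad, distance 2526.1 km.
Leg W4→W5: central angle 2.1484 rad, distance 2945.4 km.
Total: 1721.5 + 2300.1 + 2526.1 + 2945.4 ≈ 9493 km.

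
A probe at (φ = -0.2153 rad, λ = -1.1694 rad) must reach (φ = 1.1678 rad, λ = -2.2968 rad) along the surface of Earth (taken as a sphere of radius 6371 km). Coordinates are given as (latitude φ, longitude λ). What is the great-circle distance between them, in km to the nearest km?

In radians: φ₁ = -0.2153, φ₂ = 1.1678, Δλ = -64.595° = -1.1274 rad.
Haversine: a = sin²(Δφ/2) + cos φ₁ cos φ₂ sin²(Δλ/2) = 0.4067 + (0.9769)(0.3922)(0.2855) = 0.51608.
Central angle c = 2·arcsin(√a) = 1.60296 rad.
Distance = R·c = 6371 × 1.6030 ≈ 10212 km.

10212 km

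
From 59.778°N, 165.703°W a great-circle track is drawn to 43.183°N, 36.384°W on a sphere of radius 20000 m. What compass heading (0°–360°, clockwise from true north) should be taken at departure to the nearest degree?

37°

With φ₁ = 1.0433, φ₂ = 0.7537, Δλ = 2.2570 rad, the forward-azimuth formula gives
θ = atan2( sin Δλ cos φ₂ , cos φ₁ sin φ₂ − sin φ₁ cos φ₂ cos Δλ ) = atan2(0.5641, 0.7437) = 37.18°.
So the initial bearing is 37°.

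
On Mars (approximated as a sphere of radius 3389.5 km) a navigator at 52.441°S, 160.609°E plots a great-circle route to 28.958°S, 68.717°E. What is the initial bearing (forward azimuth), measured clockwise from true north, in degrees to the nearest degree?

Δλ = -91.892° = -1.6038 rad.
y = sin Δλ · cos φ₂ = (-0.9995)(0.8750) = -0.8745
x = cos φ₁ sin φ₂ − sin φ₁ cos φ₂ cos Δλ = (0.6096)(-0.4842) − (-0.7927)(0.8750)(-0.0330) = -0.3180
θ = atan2(y, x) = -109.99°; adding 360° gives 250°.

250°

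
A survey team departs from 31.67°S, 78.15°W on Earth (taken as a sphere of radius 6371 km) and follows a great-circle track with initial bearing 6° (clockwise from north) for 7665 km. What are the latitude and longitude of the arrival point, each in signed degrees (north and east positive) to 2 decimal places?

36.95°, -71.14°

Angular distance δ = d/R = 7665/6371 = 1.20311 rad; initial bearing θ = 0.1047 rad.
sin φ₂ = sin φ₁ cos δ + cos φ₁ sin δ cos θ = (-0.5250)(0.3595) + (0.8511)(0.9332)(0.9945) = 0.6011, so φ₂ = 36.95°.
Δλ = atan2(sin θ sin δ cos φ₁, cos δ − sin φ₁ sin φ₂) = atan2(0.0830, 0.6751) = 7.011°.
λ₂ = -78.150° + 7.011° = -71.14°.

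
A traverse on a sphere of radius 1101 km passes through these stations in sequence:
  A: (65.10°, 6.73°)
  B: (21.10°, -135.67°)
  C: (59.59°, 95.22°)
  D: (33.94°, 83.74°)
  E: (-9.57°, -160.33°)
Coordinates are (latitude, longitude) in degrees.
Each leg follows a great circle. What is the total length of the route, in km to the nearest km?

Leg A→B: central angle 1.5555 rad, distance 1712.6 km.
Leg B→C: central angle 1.5582 rad, distance 1715.6 km.
Leg C→D: central angle 0.4667 rad, distance 513.8 km.
Leg D→E: central angle 2.0382 rad, distance 2244.0 km.
Total: 1712.6 + 1715.6 + 513.8 + 2244.0 ≈ 6186 km.

6186 km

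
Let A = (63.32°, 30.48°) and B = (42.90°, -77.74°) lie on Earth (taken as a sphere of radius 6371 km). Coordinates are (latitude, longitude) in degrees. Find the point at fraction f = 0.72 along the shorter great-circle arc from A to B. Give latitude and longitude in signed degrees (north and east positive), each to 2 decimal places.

56.62°, -62.78°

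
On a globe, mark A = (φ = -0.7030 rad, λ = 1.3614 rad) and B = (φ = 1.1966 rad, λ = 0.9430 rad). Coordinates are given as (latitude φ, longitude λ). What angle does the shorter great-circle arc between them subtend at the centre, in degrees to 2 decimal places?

110.30°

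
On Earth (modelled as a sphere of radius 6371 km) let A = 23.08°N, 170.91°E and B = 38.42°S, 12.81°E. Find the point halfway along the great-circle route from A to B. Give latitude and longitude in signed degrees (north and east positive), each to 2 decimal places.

The central angle between A and B is δ = 2.7198 rad.
With f = 0.5, the slerp weights are sin((1−f)δ)/sin δ = 2.3885 and sin(fδ)/sin δ = 2.3885.
Weighted sum of the unit vectors: (2.3885)·(-0.9084,0.1453,0.3920) + (2.3885)·(0.7640,0.1737,-0.6214) = (-0.3450, 0.7621, -0.5479).
Converting back: φ = atan2(z, √(x²+y²)) = -33.23°, λ = atan2(y, x) = 114.36°.

-33.23°, 114.36°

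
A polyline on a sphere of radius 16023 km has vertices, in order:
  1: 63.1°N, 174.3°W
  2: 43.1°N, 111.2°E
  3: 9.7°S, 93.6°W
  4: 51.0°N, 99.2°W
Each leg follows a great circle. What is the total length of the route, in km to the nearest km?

69039 km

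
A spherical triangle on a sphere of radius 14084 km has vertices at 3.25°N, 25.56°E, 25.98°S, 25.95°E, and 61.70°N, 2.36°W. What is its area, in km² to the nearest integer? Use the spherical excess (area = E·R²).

17551815 km²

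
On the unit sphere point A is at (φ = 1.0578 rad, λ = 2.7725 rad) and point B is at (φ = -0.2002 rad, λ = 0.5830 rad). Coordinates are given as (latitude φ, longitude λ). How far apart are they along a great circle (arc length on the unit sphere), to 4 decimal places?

2.0401

Let φ₁ = 1.0578 rad, φ₂ = -0.2002 rad, and Δλ = -2.1895 rad.
Haversine: a = sin²(Δφ/2) + cos φ₁ cos φ₂ sin²(Δλ/2) = 0.3461 + (0.4908)(0.9800)(0.7900) = 0.72611.
Central angle c = 2·arcsin(√a) = 2.04006 rad.
On the unit sphere the arc length equals the central angle: 2.0401.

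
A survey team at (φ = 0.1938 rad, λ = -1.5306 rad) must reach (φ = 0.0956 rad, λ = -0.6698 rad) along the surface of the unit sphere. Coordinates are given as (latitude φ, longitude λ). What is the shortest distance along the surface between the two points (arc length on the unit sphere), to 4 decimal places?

0.8565

With latitudes φ₁ = 11.104°, φ₂ = 5.477° and longitude difference Δλ = 49.320°:
cos c = sin φ₁ sin φ₂ + cos φ₁ cos φ₂ cos Δλ = (0.1926)(0.0955) + (0.9813)(0.9954)(0.6518) = 0.65509,
so c = arccos(0.65509) = 0.85649 rad.
On the unit sphere the arc length equals the central angle: 0.8565.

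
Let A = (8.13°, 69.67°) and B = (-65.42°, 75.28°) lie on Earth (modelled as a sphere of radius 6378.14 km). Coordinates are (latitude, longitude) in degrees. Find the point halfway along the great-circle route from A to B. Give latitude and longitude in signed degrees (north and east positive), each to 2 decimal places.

Central angle δ = 1.2857 rad. Interpolating on the sphere with fraction f = 0.5:
P = [sin((1−f)δ)·A + sin(fδ)·B] / sin δ = 0.6247·A + 0.6247·B in Cartesian coordinates,
giving P = (0.2809, 0.8312, -0.4798), i.e. latitude -28.67°, longitude 71.33°.

-28.67°, 71.33°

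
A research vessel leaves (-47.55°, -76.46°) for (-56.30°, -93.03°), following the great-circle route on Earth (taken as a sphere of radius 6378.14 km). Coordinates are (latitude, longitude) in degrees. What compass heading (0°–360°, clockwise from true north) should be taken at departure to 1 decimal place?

223.1°

With φ₁ = -0.8299, φ₂ = -0.9826, Δλ = -0.2892 rad, the forward-azimuth formula gives
θ = atan2( sin Δλ cos φ₂ , cos φ₁ sin φ₂ − sin φ₁ cos φ₂ cos Δλ ) = atan2(-0.1582, -0.1691) = -136.91°.
Adding 360° brings this into [0°, 360°): 223.1°.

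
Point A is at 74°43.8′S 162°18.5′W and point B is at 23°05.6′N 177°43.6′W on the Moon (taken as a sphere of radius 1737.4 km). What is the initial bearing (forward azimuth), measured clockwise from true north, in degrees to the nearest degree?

Δλ = -15.418° = -0.2691 rad.
y = sin Δλ · cos φ₂ = (-0.2659)(0.9199) = -0.2446
x = cos φ₁ sin φ₂ − sin φ₁ cos φ₂ cos Δλ = (0.2634)(0.3922) − (-0.9647)(0.9199)(0.9640) = 0.9588
θ = atan2(y, x) = -14.31°; adding 360° gives 346°.

346°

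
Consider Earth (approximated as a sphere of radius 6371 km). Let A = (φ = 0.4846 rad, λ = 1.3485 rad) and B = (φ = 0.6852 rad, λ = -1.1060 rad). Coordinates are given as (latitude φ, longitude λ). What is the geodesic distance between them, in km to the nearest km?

11518 km

With latitudes φ₁ = 27.766°, φ₂ = 39.259° and longitude difference Δλ = -140.632°:
cos c = sin φ₁ sin φ₂ + cos φ₁ cos φ₂ cos Δλ = (0.4659)(0.6328) + (0.8849)(0.7743)(-0.7731) = -0.23487,
so c = arccos(-0.23487) = 1.80788 rad.
Distance = R·c = 6371 × 1.8079 ≈ 11518 km.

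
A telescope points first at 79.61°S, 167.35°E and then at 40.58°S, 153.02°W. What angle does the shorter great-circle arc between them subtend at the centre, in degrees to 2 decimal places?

Let φ₁ = -1.3895 rad, φ₂ = -0.7083 rad, and Δλ = 0.6917 rad.
Haversine: a = sin²(Δφ/2) + cos φ₁ cos φ₂ sin²(Δλ/2) = 0.1116 + (0.1803)(0.7595)(0.1149) = 0.12733.
Central angle c = 2·arcsin(√a) = 0.72976 rad.
So the angular separation is 41.81°.

41.81°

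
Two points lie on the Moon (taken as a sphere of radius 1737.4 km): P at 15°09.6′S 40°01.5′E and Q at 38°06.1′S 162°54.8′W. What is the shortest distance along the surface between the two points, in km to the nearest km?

With latitudes φ₁ = -15.160°, φ₂ = -38.102° and longitude difference Δλ = 157.062°:
cos c = sin φ₁ sin φ₂ + cos φ₁ cos φ₂ cos Δλ = (-0.2615)(-0.6171) + (0.9652)(0.7869)(-0.9209) = -0.53810,
so c = arccos(-0.53810) = 2.13898 rad.
Distance = R·c = 1737.4 × 2.1390 ≈ 3716 km.

3716 km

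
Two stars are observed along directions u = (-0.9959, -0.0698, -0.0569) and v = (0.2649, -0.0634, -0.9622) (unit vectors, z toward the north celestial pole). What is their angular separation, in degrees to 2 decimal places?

101.81°

u·v = -0.2046; |u| = 1.0000, |v| = 1.0000.
cos θ = (u·v)/(|u||v|) = -0.2046, so θ = 101.81°.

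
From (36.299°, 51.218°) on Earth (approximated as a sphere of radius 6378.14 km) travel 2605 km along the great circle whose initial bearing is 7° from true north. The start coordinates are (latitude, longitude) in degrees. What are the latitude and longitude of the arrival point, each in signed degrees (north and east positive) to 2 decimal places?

59.43°, 56.68°

Angular distance δ = d/R = 2605/6378.14 = 0.40843 rad; initial bearing θ = 0.1222 rad.
sin φ₂ = sin φ₁ cos δ + cos φ₁ sin δ cos θ = (0.5920)(0.9177) + (0.8059)(0.3972)(0.9925) = 0.8610, so φ₂ = 59.43°.
Δλ = atan2(sin θ sin δ cos φ₁, cos δ − sin φ₁ sin φ₂) = atan2(0.0390, 0.4080) = 5.461°.
λ₂ = 51.218° + 5.461° = 56.68°.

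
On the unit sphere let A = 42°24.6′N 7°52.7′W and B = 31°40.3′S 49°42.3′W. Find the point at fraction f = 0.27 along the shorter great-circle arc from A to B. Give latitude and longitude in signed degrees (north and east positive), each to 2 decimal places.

Central angle δ = 1.4564 rad. Interpolating on the sphere with fraction f = 0.27:
P = [sin((1−f)δ)·A + sin(fδ)·B] / sin δ = 0.8797·A + 0.3857·B in Cartesian coordinates,
giving P = (0.8556, -0.3394, 0.3908), i.e. latitude 23.00°, longitude -21.64°.

23.00°, -21.64°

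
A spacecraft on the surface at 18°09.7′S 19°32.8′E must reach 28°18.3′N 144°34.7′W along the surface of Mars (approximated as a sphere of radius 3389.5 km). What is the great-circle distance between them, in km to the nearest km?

9599 km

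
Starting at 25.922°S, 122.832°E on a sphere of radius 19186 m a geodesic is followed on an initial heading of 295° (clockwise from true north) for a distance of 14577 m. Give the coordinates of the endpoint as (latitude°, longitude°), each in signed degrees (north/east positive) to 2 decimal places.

-3.16°, 84.14°

Angular distance δ = d/R = 14577/19186 = 0.75977 rad; initial bearing θ = 5.1487 rad.
sin φ₂ = sin φ₁ cos δ + cos φ₁ sin δ cos θ = (-0.4371)(0.7250) + (0.8994)(0.6888)(0.4226) = -0.0551, so φ₂ = -3.16°.
Δλ = atan2(sin θ sin δ cos φ₁, cos δ − sin φ₁ sin φ₂) = atan2(-0.5614, 0.7009) = -38.695°.
λ₂ = 122.832° − 38.695° = 84.14°.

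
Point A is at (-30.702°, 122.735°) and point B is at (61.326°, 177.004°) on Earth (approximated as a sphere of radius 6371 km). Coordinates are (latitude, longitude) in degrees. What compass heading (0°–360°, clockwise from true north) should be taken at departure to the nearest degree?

Δλ = 54.269° = 0.9472 rad.
y = sin Δλ · cos φ₂ = (0.8118)(0.4798) = 0.3895
x = cos φ₁ sin φ₂ − sin φ₁ cos φ₂ cos Δλ = (0.8598)(0.8774) − (-0.5106)(0.4798)(0.5840) = 0.8975
θ = atan2(y, x) = 23.46°, so the bearing is 23°.

23°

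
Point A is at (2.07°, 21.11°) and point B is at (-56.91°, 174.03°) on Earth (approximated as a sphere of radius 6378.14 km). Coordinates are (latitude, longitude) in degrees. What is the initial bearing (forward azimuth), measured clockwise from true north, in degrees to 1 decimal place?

With φ₁ = 0.0361, φ₂ = -0.9933, Δλ = 2.6690 rad, the forward-azimuth formula gives
θ = atan2( sin Δλ cos φ₂ , cos φ₁ sin φ₂ − sin φ₁ cos φ₂ cos Δλ ) = atan2(0.2485, -0.8197) = 163.13°.
So the initial bearing is 163.1°.

163.1°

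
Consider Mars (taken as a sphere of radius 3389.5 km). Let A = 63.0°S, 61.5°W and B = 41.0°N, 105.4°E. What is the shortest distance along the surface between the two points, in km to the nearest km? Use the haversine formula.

In radians: φ₁ = -1.0996, φ₂ = 0.7156, Δλ = 166.900° = 2.9130 rad.
Haversine: a = sin²(Δφ/2) + cos φ₁ cos φ₂ sin²(Δλ/2) = 0.6210 + (0.4540)(0.7547)(0.9870) = 0.95913.
Central angle c = 2·arcsin(√a) = 2.73448 rad.
Distance = R·c = 3389.5 × 2.7345 ≈ 9269 km.

9269 km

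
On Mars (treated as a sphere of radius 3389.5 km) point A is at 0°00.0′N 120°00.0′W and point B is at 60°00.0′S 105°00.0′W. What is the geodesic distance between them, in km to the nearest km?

3616 km

In radians: φ₁ = 0.0000, φ₂ = -1.0472, Δλ = 15.000° = 0.2618 rad.
cos c = sin φ₁ sin φ₂ + cos φ₁ cos φ₂ cos Δλ = (0.0000)(-0.8660) + (1.0000)(0.5000)(0.9659) = 0.48296,
so c = arccos(0.48296) = 1.06676 rad.
Distance = R·c = 3389.5 × 1.0668 ≈ 3616 km.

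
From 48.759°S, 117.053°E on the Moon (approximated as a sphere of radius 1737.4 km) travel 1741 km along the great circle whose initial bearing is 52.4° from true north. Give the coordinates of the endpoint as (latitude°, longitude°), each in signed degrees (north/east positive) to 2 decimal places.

-3.79°, 159.05°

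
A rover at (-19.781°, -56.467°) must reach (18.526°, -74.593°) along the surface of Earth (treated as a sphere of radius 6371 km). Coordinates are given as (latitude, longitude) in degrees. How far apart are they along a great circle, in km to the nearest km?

4696 km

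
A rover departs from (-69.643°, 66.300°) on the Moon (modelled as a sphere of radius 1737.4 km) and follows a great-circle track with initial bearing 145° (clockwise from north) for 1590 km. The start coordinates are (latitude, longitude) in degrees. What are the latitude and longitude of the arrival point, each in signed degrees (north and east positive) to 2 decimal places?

Angular distance δ = d/R = 1590/1737.4 = 0.91516 rad; initial bearing θ = 2.5307 rad.
sin φ₂ = sin φ₁ cos δ + cos φ₁ sin δ cos θ = (-0.9375)(0.6097) + (0.3479)(0.7927)(-0.8192) = -0.7975, so φ₂ = -52.89°.
Δλ = atan2(sin θ sin δ cos φ₁, cos δ − sin φ₁ sin φ₂) = atan2(0.1582, -0.1380) = 131.104°.
λ₂ = 66.300° + 131.104° = 197.40° → -162.60° after wrapping to (−180°, 180°].

-52.89°, -162.60°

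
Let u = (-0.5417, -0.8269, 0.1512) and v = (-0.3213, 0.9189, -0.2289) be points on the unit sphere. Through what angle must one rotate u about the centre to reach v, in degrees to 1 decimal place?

128.3°

u·v = -0.6204; |u| = 1.0000, |v| = 1.0000.
cos θ = (u·v)/(|u||v|) = -0.6204, so θ = 128.3°.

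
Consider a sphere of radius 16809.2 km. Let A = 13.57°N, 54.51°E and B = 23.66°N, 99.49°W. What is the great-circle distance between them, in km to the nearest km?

In radians: φ₁ = 0.2368, φ₂ = 0.4129, Δλ = -154.000° = -2.6878 rad.
cos c = sin φ₁ sin φ₂ + cos φ₁ cos φ₂ cos Δλ = (0.2346)(0.4013) + (0.9721)(0.9159)(-0.8988) = -0.70610,
so c = arccos(-0.70610) = 2.35477 rad.
Distance = R·c = 16809.2 × 2.3548 ≈ 39582 km.

39582 km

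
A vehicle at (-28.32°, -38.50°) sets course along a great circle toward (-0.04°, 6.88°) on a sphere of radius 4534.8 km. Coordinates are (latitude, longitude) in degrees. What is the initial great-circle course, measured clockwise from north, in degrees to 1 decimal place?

65.0°

With φ₁ = -0.4943, φ₂ = -0.0007, Δλ = 0.7920 rad, the forward-azimuth formula gives
θ = atan2( sin Δλ cos φ₂ , cos φ₁ sin φ₂ − sin φ₁ cos φ₂ cos Δλ ) = atan2(0.7118, 0.3326) = 64.95°.
So the initial bearing is 65.0°.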